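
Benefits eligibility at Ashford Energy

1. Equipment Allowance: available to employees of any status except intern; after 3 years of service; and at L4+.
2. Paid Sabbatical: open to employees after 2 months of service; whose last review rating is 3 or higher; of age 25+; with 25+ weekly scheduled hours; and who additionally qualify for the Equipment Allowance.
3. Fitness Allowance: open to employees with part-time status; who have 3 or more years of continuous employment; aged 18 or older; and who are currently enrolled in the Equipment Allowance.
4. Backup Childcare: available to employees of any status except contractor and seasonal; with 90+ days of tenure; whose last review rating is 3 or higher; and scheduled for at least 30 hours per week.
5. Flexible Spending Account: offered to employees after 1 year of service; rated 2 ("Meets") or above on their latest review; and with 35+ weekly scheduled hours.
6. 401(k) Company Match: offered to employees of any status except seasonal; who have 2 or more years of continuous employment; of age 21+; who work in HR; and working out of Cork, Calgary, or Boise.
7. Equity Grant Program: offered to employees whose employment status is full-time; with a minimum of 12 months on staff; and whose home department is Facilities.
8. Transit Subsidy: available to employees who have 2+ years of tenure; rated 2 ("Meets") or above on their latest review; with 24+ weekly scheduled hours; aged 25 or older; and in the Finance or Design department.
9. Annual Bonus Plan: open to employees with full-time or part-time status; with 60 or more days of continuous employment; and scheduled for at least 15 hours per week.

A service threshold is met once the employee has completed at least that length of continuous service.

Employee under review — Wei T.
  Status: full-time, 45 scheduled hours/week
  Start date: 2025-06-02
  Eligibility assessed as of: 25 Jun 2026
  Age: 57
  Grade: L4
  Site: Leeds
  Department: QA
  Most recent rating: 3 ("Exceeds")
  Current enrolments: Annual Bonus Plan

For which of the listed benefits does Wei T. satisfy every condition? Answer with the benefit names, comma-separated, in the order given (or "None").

Service from 2025-06-02 to 25 Jun 2026: 388 days.
Equipment Allowance — status full-time ✓ (not excluded); service 388 days < 3 years (≈1095 days) ✗ → not eligible.
Paid Sabbatical — service 388 days ≥ 2 months (≈60 days) ✓; rating 3 ≥ 3 ✓; age 57 ≥ 25 ✓; 45 hrs/wk ≥ 25 ✓; not eligible for Equipment Allowance ✗ → not eligible.
Fitness Allowance — status full-time ✗ (requires part-time) → not eligible.
Backup Childcare — status full-time ✓ (not excluded); service 388 days ≥ 90 days ✓; rating 3 ≥ 3 ✓; 45 hrs/wk ≥ 30 ✓ → eligible.
Flexible Spending Account — service 388 days ≥ 1 year (≈365 days) ✓; rating 3 ≥ 2 ✓; 45 hrs/wk ≥ 35 ✓ → eligible.
401(k) Company Match — status full-time ✓ (not excluded); service 388 days < 2 years (≈730 days) ✗ → not eligible.
Equity Grant Program — status full-time ✓; service 388 days ≥ 12 months (≈360 days) ✓; dept QA ✗ → not eligible.
Transit Subsidy — service 388 days < 2 years (≈730 days) ✗ → not eligible.
Annual Bonus Plan — status full-time ✓; service 388 days ≥ 60 days ✓; 45 hrs/wk ≥ 15 ✓ → eligible.

Backup Childcare, Flexible Spending Account, Annual Bonus Plan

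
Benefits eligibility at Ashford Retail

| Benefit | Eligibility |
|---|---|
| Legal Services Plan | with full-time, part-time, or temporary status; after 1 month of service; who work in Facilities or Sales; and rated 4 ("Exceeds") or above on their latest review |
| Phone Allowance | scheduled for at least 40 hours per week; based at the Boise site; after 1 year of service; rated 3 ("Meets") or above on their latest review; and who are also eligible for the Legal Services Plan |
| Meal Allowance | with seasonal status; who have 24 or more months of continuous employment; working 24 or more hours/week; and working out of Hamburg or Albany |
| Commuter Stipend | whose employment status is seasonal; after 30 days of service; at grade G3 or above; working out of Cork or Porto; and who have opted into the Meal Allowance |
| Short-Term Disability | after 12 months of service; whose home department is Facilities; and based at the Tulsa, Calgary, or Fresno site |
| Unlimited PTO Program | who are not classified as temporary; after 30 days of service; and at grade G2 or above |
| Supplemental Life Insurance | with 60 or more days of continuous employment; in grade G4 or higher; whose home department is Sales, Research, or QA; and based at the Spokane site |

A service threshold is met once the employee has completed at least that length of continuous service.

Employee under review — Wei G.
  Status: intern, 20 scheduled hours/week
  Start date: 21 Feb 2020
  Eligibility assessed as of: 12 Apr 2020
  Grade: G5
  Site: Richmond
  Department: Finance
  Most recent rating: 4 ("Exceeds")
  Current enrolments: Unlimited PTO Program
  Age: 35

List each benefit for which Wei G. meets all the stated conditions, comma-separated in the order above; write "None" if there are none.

Unlimited PTO Program

Service from 21 Feb 2020 to 12 Apr 2020: 51 days.
Legal Services Plan — status intern ✗ (requires full-time, part-time, or temporary) → not eligible.
Phone Allowance — 20 hrs/wk < 40 ✗ → not eligible.
Meal Allowance — status intern ✗ (requires seasonal) → not eligible.
Commuter Stipend — status intern ✗ (requires seasonal) → not eligible.
Short-Term Disability — service 51 days < 12 months (≈360 days) ✗ → not eligible.
Unlimited PTO Program — status intern ✓ (not excluded); service 51 days ≥ 30 days ✓; grade G5 ≥ G2 ✓ → eligible.
Supplemental Life Insurance — service 51 days < 60 days ✗ → not eligible.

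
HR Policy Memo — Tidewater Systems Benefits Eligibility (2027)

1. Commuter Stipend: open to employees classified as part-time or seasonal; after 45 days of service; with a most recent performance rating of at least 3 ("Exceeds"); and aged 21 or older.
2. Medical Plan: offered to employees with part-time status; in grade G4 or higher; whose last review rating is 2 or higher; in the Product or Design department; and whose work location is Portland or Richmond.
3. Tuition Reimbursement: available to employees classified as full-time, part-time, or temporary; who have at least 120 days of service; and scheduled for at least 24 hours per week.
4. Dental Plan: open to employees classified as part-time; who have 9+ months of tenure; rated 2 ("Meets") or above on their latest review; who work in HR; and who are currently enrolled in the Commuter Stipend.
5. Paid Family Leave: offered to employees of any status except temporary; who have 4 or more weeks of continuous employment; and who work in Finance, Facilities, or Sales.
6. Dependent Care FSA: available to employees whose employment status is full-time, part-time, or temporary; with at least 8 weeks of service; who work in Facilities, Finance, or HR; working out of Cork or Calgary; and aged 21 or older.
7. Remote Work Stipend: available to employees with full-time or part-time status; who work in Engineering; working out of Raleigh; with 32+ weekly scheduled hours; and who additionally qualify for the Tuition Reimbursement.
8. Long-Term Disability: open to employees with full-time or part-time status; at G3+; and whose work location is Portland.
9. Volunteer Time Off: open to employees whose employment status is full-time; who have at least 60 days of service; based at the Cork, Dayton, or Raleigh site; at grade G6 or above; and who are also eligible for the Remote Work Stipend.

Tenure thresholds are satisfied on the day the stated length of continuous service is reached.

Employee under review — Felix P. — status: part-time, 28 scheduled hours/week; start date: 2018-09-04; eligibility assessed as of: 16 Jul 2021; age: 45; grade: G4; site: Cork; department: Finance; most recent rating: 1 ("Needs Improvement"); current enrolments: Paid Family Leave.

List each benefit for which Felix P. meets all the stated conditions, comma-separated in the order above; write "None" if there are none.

Service from 2018-09-04 to 16 Jul 2021: 1046 days.
Commuter Stipend — status part-time ✓; service 1046 days ≥ 45 days ✓; rating 1 < 3 ✗ → not eligible.
Medical Plan — status part-time ✓; grade G4 ≥ G4 ✓; rating 1 < 2 ✗ → not eligible.
Tuition Reimbursement — status part-time ✓; service 1046 days ≥ 120 days ✓; 28 hrs/wk ≥ 24 ✓ → eligible.
Dental Plan — status part-time ✓; service 1046 days ≥ 9 months (≈270 days) ✓; rating 1 < 2 ✗ → not eligible.
Paid Family Leave — status part-time ✓ (not excluded); service 1046 days ≥ 4 weeks (≈28 days) ✓; dept Finance ✓ → eligible.
Dependent Care FSA — status part-time ✓; service 1046 days ≥ 8 weeks (≈56 days) ✓; dept Finance ✓; site Cork ✓; age 45 ≥ 21 ✓ → eligible.
Remote Work Stipend — status part-time ✓; dept Finance ✗ → not eligible.
Long-Term Disability — status part-time ✓; grade G4 ≥ G3 ✓; site Cork ✗ (not Portland) → not eligible.
Volunteer Time Off — status part-time ✗ (requires full-time) → not eligible.

Tuition Reimbursement, Paid Family Leave, Dependent Care FSA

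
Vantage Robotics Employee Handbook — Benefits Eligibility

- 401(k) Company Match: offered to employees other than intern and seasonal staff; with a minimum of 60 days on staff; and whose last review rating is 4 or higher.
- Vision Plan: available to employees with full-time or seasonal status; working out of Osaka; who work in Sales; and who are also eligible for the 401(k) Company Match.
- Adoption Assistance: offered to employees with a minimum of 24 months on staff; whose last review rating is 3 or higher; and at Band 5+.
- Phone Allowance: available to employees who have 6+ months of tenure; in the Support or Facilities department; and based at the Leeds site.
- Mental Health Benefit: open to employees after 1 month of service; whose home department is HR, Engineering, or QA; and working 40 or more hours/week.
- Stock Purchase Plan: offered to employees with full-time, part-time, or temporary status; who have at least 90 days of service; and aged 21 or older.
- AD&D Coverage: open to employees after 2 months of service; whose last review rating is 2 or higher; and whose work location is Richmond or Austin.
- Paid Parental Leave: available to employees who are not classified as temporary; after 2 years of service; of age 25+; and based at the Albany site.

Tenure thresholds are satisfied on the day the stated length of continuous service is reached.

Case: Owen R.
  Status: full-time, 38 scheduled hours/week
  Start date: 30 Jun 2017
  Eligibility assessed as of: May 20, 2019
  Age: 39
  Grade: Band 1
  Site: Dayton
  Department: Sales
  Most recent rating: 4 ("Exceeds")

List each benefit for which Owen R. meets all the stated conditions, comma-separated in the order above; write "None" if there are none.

Service from 30 Jun 2017 to May 20, 2019: 689 days.
401(k) Company Match — status full-time ✓ (not excluded); service 689 days ≥ 60 days ✓; rating 4 ≥ 4 ✓ → eligible.
Vision Plan — status full-time ✓; site Dayton ✗ (not Osaka) → not eligible.
Adoption Assistance — service 689 days < 24 months (≈720 days) ✗ → not eligible.
Phone Allowance — service 689 days ≥ 6 months (≈180 days) ✓; dept Sales ✗ → not eligible.
Mental Health Benefit — service 689 days ≥ 1 month (≈30 days) ✓; dept Sales ✗ → not eligible.
Stock Purchase Plan — status full-time ✓; service 689 days ≥ 90 days ✓; age 39 ≥ 21 ✓ → eligible.
AD&D Coverage — service 689 days ≥ 2 months (≈60 days) ✓; rating 4 ≥ 2 ✓; site Dayton ✗ (not Richmond or Austin) → not eligible.
Paid Parental Leave — status full-time ✓ (not excluded); service 689 days < 2 years (≈730 days) ✗ → not eligible.

401(k) Company Match, Stock Purchase Plan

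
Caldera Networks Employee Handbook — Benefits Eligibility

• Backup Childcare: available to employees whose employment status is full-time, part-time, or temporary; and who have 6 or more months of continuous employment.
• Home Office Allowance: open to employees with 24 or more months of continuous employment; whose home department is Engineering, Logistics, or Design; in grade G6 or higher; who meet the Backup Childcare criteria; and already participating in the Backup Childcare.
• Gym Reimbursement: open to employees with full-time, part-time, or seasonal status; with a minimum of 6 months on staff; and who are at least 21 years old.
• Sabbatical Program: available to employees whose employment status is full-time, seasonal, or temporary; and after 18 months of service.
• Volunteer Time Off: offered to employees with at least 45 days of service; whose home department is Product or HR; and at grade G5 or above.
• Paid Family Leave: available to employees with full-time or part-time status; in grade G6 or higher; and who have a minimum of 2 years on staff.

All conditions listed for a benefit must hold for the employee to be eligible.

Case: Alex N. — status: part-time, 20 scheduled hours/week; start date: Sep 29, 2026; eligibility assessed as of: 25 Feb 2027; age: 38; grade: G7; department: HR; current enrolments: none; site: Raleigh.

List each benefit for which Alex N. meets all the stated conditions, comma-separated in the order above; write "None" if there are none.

Service from Sep 29, 2026 to 25 Feb 2027: 149 days.
Backup Childcare — status part-time ✓; service 149 days < 6 months (≈180 days) ✗ → not eligible.
Home Office Allowance — service 149 days < 24 months (≈720 days) ✗ → not eligible.
Gym Reimbursement — status part-time ✓; service 149 days < 6 months (≈180 days) ✗ → not eligible.
Sabbatical Program — status part-time ✗ (requires full-time, seasonal, or temporary) → not eligible.
Volunteer Time Off — service 149 days ≥ 45 days ✓; dept HR ✓; grade G7 ≥ G5 ✓ → eligible.
Paid Family Leave — status part-time ✓; grade G7 ≥ G6 ✓; service 149 days < 2 years (≈730 days) ✗ → not eligible.

Volunteer Time Off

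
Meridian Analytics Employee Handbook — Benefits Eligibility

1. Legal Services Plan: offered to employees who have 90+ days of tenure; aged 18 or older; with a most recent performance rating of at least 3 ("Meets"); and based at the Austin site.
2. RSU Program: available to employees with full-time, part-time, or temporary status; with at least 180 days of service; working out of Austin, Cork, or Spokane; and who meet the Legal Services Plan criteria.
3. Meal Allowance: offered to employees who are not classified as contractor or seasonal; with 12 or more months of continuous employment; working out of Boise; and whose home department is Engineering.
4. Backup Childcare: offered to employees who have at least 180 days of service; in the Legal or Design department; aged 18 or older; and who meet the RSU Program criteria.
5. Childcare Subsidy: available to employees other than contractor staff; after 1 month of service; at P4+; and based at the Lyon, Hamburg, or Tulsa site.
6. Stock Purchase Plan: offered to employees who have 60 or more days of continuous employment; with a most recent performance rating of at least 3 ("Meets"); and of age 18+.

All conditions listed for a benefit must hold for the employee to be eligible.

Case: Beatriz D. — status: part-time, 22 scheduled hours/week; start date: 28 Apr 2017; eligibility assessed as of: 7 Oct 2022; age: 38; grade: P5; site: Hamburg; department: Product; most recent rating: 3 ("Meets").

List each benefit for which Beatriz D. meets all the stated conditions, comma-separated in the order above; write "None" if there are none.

Childcare Subsidy, Stock Purchase Plan

Service from 28 Apr 2017 to 7 Oct 2022: 1988 days.
Legal Services Plan — service 1988 days ≥ 90 days ✓; age 38 ≥ 18 ✓; rating 3 ≥ 3 ✓; site Hamburg ✗ (not Austin) → not eligible.
RSU Program — status part-time ✓; service 1988 days ≥ 180 days ✓; site Hamburg ✗ (not Austin, Cork, or Spokane) → not eligible.
Meal Allowance — status part-time ✓ (not excluded); service 1988 days ≥ 12 months (≈360 days) ✓; site Hamburg ✗ (not Boise) → not eligible.
Backup Childcare — service 1988 days ≥ 180 days ✓; dept Product ✗ → not eligible.
Childcare Subsidy — status part-time ✓ (not excluded); service 1988 days ≥ 1 month (≈30 days) ✓; grade P5 ≥ P4 ✓; site Hamburg ✓ → eligible.
Stock Purchase Plan — service 1988 days ≥ 60 days ✓; rating 3 ≥ 3 ✓; age 38 ≥ 18 ✓ → eligible.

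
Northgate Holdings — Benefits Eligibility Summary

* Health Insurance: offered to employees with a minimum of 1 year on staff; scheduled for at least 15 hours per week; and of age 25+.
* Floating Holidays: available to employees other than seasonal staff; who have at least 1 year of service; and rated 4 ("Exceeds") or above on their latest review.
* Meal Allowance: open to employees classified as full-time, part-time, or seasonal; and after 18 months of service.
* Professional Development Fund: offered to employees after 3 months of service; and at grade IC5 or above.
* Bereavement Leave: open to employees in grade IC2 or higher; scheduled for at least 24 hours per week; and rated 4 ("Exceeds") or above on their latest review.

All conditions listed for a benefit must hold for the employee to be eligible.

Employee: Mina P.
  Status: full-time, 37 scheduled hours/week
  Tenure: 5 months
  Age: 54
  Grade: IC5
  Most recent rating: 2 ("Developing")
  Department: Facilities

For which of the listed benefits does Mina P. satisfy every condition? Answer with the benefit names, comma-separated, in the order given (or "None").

Health Insurance — service 5 months < 1 year (≈365 days) ✗ → not eligible.
Floating Holidays — status full-time ✓ (not excluded); service 5 months < 1 year (≈365 days) ✗ → not eligible.
Meal Allowance — status full-time ✓; service 5 months < 18 months ✗ → not eligible.
Professional Development Fund — service 5 months ≥ 3 months ✓; grade IC5 ≥ IC5 ✓ → eligible.
Bereavement Leave — grade IC5 ≥ IC2 ✓; 37 hrs/wk ≥ 24 ✓; rating 2 < 4 ✗ → not eligible.

Professional Development Fund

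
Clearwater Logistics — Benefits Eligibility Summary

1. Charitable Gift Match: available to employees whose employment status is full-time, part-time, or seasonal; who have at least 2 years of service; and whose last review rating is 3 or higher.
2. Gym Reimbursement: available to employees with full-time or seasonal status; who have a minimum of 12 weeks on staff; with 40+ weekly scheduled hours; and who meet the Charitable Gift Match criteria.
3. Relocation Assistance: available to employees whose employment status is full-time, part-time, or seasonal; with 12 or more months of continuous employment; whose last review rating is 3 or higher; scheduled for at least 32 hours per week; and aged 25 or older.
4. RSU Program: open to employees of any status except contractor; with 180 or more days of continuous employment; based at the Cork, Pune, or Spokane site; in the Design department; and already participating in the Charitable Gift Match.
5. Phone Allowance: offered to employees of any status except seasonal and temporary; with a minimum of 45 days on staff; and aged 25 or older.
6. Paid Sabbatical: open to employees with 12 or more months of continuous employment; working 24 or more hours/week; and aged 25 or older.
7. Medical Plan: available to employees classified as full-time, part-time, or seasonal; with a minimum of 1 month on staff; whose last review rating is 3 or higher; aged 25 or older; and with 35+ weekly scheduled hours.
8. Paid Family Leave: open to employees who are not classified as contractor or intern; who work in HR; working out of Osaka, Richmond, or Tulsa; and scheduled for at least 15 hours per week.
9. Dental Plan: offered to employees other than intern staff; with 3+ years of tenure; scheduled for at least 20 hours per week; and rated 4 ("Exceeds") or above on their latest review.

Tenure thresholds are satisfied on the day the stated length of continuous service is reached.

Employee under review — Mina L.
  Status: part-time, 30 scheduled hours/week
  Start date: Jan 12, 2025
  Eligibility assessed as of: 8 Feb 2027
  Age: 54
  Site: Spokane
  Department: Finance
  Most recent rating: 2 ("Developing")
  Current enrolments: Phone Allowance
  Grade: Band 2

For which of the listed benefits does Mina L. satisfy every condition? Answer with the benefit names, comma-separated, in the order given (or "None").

Phone Allowance, Paid Sabbatical

Service from Jan 12, 2025 to 8 Feb 2027: 757 days.
Charitable Gift Match — status part-time ✓; service 757 days ≥ 2 years (≈730 days) ✓; rating 2 < 3 ✗ → not eligible.
Gym Reimbursement — status part-time ✗ (requires full-time or seasonal) → not eligible.
Relocation Assistance — status part-time ✓; service 757 days ≥ 12 months (≈360 days) ✓; rating 2 < 3 ✗ → not eligible.
RSU Program — status part-time ✓ (not excluded); service 757 days ≥ 180 days ✓; site Spokane ✓; dept Finance ✗ → not eligible.
Phone Allowance — status part-time ✓ (not excluded); service 757 days ≥ 45 days ✓; age 54 ≥ 25 ✓ → eligible.
Paid Sabbatical — service 757 days ≥ 12 months (≈360 days) ✓; 30 hrs/wk ≥ 24 ✓; age 54 ≥ 25 ✓ → eligible.
Medical Plan — status part-time ✓; service 757 days ≥ 1 month (≈30 days) ✓; rating 2 < 3 ✗ → not eligible.
Paid Family Leave — status part-time ✓ (not excluded); dept Finance ✗ → not eligible.
Dental Plan — status part-time ✓ (not excluded); service 757 days < 3 years (≈1095 days) ✗ → not eligible.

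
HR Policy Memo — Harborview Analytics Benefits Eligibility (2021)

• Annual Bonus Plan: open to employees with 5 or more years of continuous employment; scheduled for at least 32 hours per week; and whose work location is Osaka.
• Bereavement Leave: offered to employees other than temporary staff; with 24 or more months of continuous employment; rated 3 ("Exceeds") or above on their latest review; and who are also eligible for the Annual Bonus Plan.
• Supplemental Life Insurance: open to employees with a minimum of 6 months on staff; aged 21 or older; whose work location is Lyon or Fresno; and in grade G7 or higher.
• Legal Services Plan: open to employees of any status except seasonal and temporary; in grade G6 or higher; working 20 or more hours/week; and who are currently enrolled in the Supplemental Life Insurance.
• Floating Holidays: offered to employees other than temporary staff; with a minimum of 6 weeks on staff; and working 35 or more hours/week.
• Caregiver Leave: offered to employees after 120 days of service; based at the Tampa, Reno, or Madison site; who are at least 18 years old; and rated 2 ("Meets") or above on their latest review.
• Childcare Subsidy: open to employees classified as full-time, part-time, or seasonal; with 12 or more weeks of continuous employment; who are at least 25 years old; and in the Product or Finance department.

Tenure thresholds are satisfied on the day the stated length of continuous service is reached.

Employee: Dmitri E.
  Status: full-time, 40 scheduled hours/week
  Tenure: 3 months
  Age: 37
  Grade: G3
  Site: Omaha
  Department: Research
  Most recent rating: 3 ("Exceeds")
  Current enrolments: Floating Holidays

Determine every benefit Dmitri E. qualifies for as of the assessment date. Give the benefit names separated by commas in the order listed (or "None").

Floating Holidays

Annual Bonus Plan — service 3 months < 5 years (≈1825 days) ✗ → not eligible.
Bereavement Leave — status full-time ✓ (not excluded); service 3 months < 24 months ✗ → not eligible.
Supplemental Life Insurance — service 3 months < 6 months ✗ → not eligible.
Legal Services Plan — status full-time ✓ (not excluded); grade G3 < G6 ✗ → not eligible.
Floating Holidays — status full-time ✓ (not excluded); service 3 months ≥ 6 weeks (≈42 days) ✓; 40 hrs/wk ≥ 35 ✓ → eligible.
Caregiver Leave — service 3 months < 120 days ✗ → not eligible.
Childcare Subsidy — status full-time ✓; service 3 months ≥ 12 weeks (≈84 days) ✓; age 37 ≥ 25 ✓; dept Research ✗ → not eligible.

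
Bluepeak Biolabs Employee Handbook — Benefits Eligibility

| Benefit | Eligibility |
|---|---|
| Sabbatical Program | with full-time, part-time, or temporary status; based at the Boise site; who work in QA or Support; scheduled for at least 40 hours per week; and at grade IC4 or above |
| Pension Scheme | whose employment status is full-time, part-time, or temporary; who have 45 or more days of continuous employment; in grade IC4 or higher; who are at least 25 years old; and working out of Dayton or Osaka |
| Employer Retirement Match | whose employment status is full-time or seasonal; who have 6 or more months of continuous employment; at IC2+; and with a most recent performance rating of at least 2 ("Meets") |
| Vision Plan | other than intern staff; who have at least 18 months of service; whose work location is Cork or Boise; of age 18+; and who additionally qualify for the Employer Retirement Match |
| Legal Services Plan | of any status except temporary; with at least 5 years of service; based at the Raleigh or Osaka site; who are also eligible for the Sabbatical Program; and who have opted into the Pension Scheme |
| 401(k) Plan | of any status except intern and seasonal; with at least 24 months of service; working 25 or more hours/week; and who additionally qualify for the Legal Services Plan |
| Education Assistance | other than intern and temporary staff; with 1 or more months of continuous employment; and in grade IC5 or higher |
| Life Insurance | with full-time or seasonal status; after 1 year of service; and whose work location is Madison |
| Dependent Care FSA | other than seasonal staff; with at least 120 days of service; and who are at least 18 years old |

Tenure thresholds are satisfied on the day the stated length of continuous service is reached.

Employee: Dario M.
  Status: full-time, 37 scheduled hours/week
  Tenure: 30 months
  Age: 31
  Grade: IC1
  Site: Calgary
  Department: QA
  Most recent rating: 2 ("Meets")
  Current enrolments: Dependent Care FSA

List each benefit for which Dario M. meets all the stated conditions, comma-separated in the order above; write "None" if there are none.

Sabbatical Program — status full-time ✓; site Calgary ✗ (not Boise) → not eligible.
Pension Scheme — status full-time ✓; service 30 months ≥ 45 days ✓; grade IC1 < IC4 ✗ → not eligible.
Employer Retirement Match — status full-time ✓; service 30 months ≥ 6 months ✓; grade IC1 < IC2 ✗ → not eligible.
Vision Plan — status full-time ✓ (not excluded); service 30 months ≥ 18 months ✓; site Calgary ✗ (not Cork or Boise) → not eligible.
Legal Services Plan — status full-time ✓ (not excluded); service 30 months < 5 years (≈1825 days) ✗ → not eligible.
401(k) Plan — status full-time ✓ (not excluded); service 30 months ≥ 24 months ✓; 37 hrs/wk ≥ 25 ✓; not eligible for Legal Services Plan ✗ → not eligible.
Education Assistance — status full-time ✓ (not excluded); service 30 months ≥ 1 month ✓; grade IC1 < IC5 ✗ → not eligible.
Life Insurance — status full-time ✓; service 30 months ≥ 1 year (≈365 days) ✓; site Calgary ✗ (not Madison) → not eligible.
Dependent Care FSA — status full-time ✓ (not excluded); service 30 months ≥ 120 days ✓; age 31 ≥ 18 ✓ → eligible.

Dependent Care FSA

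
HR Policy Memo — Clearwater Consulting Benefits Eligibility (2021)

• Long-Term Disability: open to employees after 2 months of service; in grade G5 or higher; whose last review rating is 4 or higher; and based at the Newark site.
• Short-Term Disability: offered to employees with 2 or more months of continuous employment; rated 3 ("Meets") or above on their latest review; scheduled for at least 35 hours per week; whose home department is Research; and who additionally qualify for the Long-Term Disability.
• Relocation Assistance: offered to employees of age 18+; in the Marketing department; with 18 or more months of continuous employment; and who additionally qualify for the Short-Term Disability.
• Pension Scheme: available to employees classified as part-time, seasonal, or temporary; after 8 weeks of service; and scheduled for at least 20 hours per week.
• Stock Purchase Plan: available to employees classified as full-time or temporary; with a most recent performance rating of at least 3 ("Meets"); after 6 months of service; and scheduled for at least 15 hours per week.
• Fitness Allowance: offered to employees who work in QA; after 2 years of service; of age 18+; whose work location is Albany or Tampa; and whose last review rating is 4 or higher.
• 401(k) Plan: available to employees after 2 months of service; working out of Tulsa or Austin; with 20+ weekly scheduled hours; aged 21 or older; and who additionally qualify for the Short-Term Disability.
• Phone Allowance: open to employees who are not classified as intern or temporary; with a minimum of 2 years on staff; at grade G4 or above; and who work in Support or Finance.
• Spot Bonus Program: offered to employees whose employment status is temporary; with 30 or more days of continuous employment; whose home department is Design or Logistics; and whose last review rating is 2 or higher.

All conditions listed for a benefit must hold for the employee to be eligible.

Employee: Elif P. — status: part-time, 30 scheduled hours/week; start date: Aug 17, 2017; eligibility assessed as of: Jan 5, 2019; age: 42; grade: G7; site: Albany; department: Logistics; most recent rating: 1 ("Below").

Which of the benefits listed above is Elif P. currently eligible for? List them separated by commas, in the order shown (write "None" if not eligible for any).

Pension Scheme

Service from Aug 17, 2017 to Jan 5, 2019: 506 days.
Long-Term Disability — service 506 days ≥ 2 months (≈60 days) ✓; grade G7 ≥ G5 ✓; rating 1 < 4 ✗ → not eligible.
Short-Term Disability — service 506 days ≥ 2 months (≈60 days) ✓; rating 1 < 3 ✗ → not eligible.
Relocation Assistance — age 42 ≥ 18 ✓; dept Logistics ✗ → not eligible.
Pension Scheme — status part-time ✓; service 506 days ≥ 8 weeks (≈56 days) ✓; 30 hrs/wk ≥ 20 ✓ → eligible.
Stock Purchase Plan — status part-time ✗ (requires full-time or temporary) → not eligible.
Fitness Allowance — dept Logistics ✗ → not eligible.
401(k) Plan — service 506 days ≥ 2 months (≈60 days) ✓; site Albany ✗ (not Tulsa or Austin) → not eligible.
Phone Allowance — status part-time ✓ (not excluded); service 506 days < 2 years (≈730 days) ✗ → not eligible.
Spot Bonus Program — status part-time ✗ (requires temporary) → not eligible.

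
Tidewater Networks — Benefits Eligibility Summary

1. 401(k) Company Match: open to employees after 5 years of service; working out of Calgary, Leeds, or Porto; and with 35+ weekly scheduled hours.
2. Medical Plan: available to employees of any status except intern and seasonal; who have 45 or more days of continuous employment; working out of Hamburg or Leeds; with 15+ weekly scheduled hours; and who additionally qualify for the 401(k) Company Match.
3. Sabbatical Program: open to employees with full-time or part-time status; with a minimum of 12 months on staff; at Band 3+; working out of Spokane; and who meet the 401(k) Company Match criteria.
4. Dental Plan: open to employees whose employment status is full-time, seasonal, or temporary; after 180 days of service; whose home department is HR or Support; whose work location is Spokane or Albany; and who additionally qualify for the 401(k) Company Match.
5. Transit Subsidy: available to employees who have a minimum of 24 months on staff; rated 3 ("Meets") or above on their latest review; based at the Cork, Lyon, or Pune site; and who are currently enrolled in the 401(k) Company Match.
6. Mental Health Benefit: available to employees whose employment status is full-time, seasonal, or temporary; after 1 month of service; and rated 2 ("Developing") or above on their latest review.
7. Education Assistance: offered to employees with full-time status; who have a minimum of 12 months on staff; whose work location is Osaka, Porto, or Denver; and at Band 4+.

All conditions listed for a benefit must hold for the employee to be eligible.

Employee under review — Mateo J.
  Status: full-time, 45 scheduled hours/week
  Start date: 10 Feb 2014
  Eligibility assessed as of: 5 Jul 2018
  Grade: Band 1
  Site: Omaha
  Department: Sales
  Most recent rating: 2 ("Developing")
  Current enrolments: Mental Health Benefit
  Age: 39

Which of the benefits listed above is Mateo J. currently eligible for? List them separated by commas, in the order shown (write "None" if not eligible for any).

Mental Health Benefit

Service from 10 Feb 2014 to 5 Jul 2018: 1606 days.
401(k) Company Match — service 1606 days < 5 years (≈1825 days) ✗ → not eligible.
Medical Plan — status full-time ✓ (not excluded); service 1606 days ≥ 45 days ✓; site Omaha ✗ (not Hamburg or Leeds) → not eligible.
Sabbatical Program — status full-time ✓; service 1606 days ≥ 12 months (≈360 days) ✓; grade Band 1 < Band 3 ✗ → not eligible.
Dental Plan — status full-time ✓; service 1606 days ≥ 180 days ✓; dept Sales ✗ → not eligible.
Transit Subsidy — service 1606 days ≥ 24 months (≈720 days) ✓; rating 2 < 3 ✗ → not eligible.
Mental Health Benefit — status full-time ✓; service 1606 days ≥ 1 month (≈30 days) ✓; rating 2 ≥ 2 ✓ → eligible.
Education Assistance — status full-time ✓; service 1606 days ≥ 12 months (≈360 days) ✓; site Omaha ✗ (not Osaka, Porto, or Denver) → not eligible.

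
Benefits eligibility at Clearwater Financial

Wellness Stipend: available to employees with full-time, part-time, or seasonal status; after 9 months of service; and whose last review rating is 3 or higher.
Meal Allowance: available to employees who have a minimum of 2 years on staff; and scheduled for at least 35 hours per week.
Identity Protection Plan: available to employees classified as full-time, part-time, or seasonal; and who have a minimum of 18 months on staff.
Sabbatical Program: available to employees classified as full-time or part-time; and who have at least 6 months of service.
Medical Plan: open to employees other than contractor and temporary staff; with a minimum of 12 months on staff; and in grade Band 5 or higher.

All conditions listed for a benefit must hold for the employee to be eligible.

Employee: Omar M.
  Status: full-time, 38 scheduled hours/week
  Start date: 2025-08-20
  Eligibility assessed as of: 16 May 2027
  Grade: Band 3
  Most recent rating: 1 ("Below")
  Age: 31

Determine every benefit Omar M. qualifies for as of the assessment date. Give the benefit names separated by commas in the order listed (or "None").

Identity Protection Plan, Sabbatical Program

Service from 2025-08-20 to 16 May 2027: 634 days.
Wellness Stipend — status full-time ✓; service 634 days ≥ 9 months (≈270 days) ✓; rating 1 < 3 ✗ → not eligible.
Meal Allowance — service 634 days < 2 years (≈730 days) ✗ → not eligible.
Identity Protection Plan — status full-time ✓; service 634 days ≥ 18 months (≈540 days) ✓ → eligible.
Sabbatical Program — status full-time ✓; service 634 days ≥ 6 months (≈180 days) ✓ → eligible.
Medical Plan — status full-time ✓ (not excluded); service 634 days ≥ 12 months (≈360 days) ✓; grade Band 3 < Band 5 ✗ → not eligible.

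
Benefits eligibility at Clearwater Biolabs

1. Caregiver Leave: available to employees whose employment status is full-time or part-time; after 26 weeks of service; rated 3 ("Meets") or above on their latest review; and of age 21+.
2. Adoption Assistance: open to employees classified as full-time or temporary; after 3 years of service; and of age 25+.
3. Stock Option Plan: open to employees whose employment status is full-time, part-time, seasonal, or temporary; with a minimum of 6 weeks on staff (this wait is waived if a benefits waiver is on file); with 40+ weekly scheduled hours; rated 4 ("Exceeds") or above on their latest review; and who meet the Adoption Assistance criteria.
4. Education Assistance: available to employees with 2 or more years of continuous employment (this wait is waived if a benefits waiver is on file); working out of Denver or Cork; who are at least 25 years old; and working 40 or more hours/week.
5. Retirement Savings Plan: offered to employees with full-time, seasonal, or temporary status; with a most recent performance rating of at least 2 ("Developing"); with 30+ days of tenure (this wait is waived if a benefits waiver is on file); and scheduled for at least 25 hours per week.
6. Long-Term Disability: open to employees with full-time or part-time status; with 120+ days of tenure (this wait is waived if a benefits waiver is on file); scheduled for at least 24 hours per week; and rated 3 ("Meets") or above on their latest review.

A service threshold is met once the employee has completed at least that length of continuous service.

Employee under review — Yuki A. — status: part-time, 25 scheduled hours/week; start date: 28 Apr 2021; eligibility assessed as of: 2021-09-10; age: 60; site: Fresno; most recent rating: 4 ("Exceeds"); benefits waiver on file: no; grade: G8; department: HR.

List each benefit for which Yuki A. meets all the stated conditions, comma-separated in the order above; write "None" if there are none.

Long-Term Disability

Service from 28 Apr 2021 to 2021-09-10: 135 days.
Caregiver Leave — status part-time ✓; service 135 days < 26 weeks (≈182 days) ✗ → not eligible.
Adoption Assistance — status part-time ✗ (requires full-time or temporary) → not eligible.
Stock Option Plan — status part-time ✓; no waiver, service 135 days ≥ 6 weeks (≈42 days) ✓; 25 hrs/wk < 40 ✗ → not eligible.
Education Assistance — no waiver, service 135 days < 2 years (≈730 days) ✗ → not eligible.
Retirement Savings Plan — status part-time ✗ (requires full-time, seasonal, or temporary) → not eligible.
Long-Term Disability — status part-time ✓; no waiver, service 135 days ≥ 120 days ✓; 25 hrs/wk ≥ 24 ✓; rating 4 ≥ 3 ✓ → eligible.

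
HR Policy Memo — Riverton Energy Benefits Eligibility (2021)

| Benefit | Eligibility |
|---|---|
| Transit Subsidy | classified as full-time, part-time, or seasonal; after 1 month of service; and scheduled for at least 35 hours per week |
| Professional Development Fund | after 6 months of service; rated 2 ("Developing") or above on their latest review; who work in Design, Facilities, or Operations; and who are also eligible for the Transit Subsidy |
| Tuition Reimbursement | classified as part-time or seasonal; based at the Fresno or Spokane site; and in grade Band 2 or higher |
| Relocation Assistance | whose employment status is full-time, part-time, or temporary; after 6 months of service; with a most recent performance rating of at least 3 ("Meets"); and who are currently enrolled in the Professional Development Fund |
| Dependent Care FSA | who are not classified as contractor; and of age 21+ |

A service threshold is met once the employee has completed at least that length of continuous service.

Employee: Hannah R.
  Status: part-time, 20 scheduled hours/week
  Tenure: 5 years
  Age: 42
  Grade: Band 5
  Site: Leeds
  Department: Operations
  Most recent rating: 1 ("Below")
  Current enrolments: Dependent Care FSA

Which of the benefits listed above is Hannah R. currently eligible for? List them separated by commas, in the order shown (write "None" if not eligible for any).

Transit Subsidy — status part-time ✓; service 5 years ≥ 1 month (≈30 days) ✓; 20 hrs/wk < 35 ✗ → not eligible.
Professional Development Fund — service 5 years ≥ 6 months (≈180 days) ✓; rating 1 < 2 ✗ → not eligible.
Tuition Reimbursement — status part-time ✓; site Leeds ✗ (not Fresno or Spokane) → not eligible.
Relocation Assistance — status part-time ✓; service 5 years ≥ 6 months (≈180 days) ✓; rating 1 < 3 ✗ → not eligible.
Dependent Care FSA — status part-time ✓ (not excluded); age 42 ≥ 21 ✓ → eligible.

Dependent Care FSA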